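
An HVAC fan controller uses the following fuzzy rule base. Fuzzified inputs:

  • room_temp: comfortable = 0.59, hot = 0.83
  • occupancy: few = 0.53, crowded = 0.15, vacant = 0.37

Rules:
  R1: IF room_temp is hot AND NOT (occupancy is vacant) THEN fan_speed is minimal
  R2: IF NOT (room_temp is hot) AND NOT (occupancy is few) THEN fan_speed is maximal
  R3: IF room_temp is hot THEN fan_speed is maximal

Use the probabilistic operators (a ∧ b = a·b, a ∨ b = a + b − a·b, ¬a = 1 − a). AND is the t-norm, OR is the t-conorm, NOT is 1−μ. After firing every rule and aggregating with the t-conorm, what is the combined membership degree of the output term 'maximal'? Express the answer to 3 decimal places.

R1: hot=0.83, ¬vacant=1−0.37=0.63; AND[a·b] → w = 0.5229
R2: ¬hot=1−0.83=0.17, ¬few=1−0.53=0.47; AND[a·b] → w = 0.0799
R3: hot=0.83 → w = 0.8300
Rules with consequent 'maximal': {R2, R3} → strengths 0.0799, 0.8300
Aggregate via t-conorm [a + b − a·b]: 0.8436

0.844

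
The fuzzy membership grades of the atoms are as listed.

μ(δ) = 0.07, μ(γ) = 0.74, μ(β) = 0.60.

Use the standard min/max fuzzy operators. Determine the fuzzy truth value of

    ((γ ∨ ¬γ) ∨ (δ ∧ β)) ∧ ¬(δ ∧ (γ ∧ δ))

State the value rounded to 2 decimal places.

¬γ = 1 − 0.74 = 0.26
γ ∨ ¬γ = max(a, b) on (0.74, 0.26) = 0.74
δ ∧ β = min(a, b) on (0.07, 0.60) = 0.07
(γ ∨ ¬γ) ∨ (δ ∧ β) = max(a, b) on (0.74, 0.07) = 0.74
γ ∧ δ = min(a, b) on (0.74, 0.07) = 0.07
δ ∧ (γ ∧ δ) = min(a, b) on (0.07, 0.07) = 0.07
¬(δ ∧ (γ ∧ δ)) = 1 − 0.07 = 0.93
((γ ∨ ¬γ) ∨ (δ ∧ β)) ∧ ¬(δ ∧ (γ ∧ δ)) = min(a, b) on (0.74, 0.93) = 0.74

0.74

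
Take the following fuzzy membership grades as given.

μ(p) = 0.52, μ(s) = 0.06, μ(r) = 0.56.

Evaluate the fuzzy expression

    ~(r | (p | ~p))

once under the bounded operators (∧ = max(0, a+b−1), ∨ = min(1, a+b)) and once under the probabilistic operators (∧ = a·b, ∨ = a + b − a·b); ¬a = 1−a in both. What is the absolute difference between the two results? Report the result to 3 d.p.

Under bounded:
  ~p = 1 − 0.52 = 0.48
  p | ~p = min(1, a+b) on (0.52, 0.48) = 1.00
  r | (p | ~p) = min(1, a+b) on (0.56, 1.00) = 1.00
  ~(r | (p | ~p)) = 1 − 1.00 = 0.00
  → value = 0.0000
Under probabilistic:
  ~p = 1 − 0.5200 = 0.4800
  p | ~p = a + b − a·b on (0.5200, 0.4800) = 0.7504
  r | (p | ~p) = a + b − a·b on (0.5600, 0.7504) = 0.8902
  ~(r | (p | ~p)) = 1 − 0.8902 = 0.1098
  → value = 0.1098
|0.0000 − 0.1098| = 0.110

0.110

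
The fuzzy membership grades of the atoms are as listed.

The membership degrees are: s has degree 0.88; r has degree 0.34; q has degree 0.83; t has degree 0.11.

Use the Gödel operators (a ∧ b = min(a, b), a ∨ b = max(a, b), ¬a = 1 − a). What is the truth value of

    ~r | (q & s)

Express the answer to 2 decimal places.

0.83

~r = 1 − 0.34 = 0.66
q & s = min(a, b) on (0.83, 0.88) = 0.83
~r | (q & s) = max(a, b) on (0.66, 0.83) = 0.83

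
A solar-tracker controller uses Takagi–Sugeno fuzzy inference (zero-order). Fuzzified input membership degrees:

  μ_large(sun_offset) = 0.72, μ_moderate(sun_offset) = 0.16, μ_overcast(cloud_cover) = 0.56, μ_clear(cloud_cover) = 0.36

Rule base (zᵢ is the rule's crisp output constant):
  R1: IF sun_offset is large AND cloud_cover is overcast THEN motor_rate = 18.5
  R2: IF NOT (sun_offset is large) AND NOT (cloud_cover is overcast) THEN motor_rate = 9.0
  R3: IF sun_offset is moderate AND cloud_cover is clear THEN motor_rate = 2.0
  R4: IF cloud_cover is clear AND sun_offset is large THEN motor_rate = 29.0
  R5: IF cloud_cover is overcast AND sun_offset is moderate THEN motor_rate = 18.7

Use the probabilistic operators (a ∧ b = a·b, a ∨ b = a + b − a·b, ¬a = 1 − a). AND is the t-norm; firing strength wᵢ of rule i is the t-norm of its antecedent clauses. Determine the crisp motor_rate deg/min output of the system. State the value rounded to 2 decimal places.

19.16

R1 (z=18.5): large=0.72, overcast=0.56; AND[a·b] → w = 0.4032
R2 (z=9.0): ¬large=1−0.72=0.28, ¬overcast=1−0.56=0.44; AND[a·b] → w = 0.1232
R3 (z=2.0): moderate=0.16, clear=0.36; AND[a·b] → w = 0.0576
R4 (z=29.0): clear=0.36, large=0.72; AND[a·b] → w = 0.2592
R5 (z=18.7): overcast=0.56, moderate=0.16; AND[a·b] → w = 0.0896
Weighted average = (0.4032·18.5 + 0.1232·9.0 + 0.0576·2.0 + 0.2592·29.0 + 0.0896·18.7) / (0.4032 + 0.1232 + 0.0576 + 0.2592 + 0.0896)
  = 17.8755 / 0.9328 = 19.16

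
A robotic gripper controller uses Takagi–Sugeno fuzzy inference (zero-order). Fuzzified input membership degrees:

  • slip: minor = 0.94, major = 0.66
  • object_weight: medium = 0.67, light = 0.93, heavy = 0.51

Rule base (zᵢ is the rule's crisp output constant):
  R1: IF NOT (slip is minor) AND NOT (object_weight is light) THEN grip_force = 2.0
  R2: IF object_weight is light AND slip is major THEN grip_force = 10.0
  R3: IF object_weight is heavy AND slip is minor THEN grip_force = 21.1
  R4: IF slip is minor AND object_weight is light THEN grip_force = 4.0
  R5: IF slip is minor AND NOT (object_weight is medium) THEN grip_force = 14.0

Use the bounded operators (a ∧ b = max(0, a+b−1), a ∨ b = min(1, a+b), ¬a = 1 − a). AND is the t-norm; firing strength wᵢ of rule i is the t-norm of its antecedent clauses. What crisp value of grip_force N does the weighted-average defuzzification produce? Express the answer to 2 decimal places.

10.39

R1 (z=2.0): ¬minor=1−0.94=0.06, ¬light=1−0.93=0.07; AND[max(0, a+b−1)] → w = 0.00
R2 (z=10.0): light=0.93, major=0.66; AND[max(0, a+b−1)] → w = 0.59
R3 (z=21.1): heavy=0.51, minor=0.94; AND[max(0, a+b−1)] → w = 0.45
R4 (z=4.0): minor=0.94, light=0.93; AND[max(0, a+b−1)] → w = 0.87
R5 (z=14.0): minor=0.94, ¬medium=1−0.67=0.33; AND[max(0, a+b−1)] → w = 0.27
Weighted average = (0.00·2.0 + 0.59·10.0 + 0.45·21.1 + 0.87·4.0 + 0.27·14.0) / (0.00 + 0.59 + 0.45 + 0.87 + 0.27)
  = 22.6550 / 2.1800 = 10.39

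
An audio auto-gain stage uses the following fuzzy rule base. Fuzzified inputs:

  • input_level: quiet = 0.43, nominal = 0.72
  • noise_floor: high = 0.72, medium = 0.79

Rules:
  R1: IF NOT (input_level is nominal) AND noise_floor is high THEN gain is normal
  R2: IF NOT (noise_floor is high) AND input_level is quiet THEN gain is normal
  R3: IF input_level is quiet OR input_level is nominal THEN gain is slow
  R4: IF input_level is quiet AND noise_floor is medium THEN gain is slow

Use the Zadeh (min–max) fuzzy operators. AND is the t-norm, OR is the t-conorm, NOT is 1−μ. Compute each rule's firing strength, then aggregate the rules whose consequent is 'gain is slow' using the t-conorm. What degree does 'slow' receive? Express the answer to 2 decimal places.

0.72

R1: ¬nominal=1−0.72=0.28, high=0.72; AND[min(a, b)] → w = 0.28
R2: ¬high=1−0.72=0.28, quiet=0.43; AND[min(a, b)] → w = 0.28
R3: quiet=0.43, nominal=0.72; OR[max(a, b)] → w = 0.72
R4: quiet=0.43, medium=0.79; AND[min(a, b)] → w = 0.43
Rules with consequent 'slow': {R3, R4} → strengths 0.72, 0.43
Aggregate via t-conorm [max(a, b)]: 0.72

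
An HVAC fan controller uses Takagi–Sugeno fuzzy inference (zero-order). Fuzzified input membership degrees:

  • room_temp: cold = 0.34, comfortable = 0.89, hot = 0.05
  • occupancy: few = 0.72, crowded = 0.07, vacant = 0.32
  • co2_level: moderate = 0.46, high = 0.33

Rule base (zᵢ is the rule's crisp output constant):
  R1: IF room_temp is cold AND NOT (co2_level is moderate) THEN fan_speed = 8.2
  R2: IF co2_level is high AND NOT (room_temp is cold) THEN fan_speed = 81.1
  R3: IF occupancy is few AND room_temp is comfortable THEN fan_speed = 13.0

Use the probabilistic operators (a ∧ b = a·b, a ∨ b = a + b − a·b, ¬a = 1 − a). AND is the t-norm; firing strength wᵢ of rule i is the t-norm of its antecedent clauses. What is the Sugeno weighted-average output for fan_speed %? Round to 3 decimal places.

26.386

R1 (z=8.2): cold=0.34, ¬moderate=1−0.46=0.54; AND[a·b] → w = 0.1836
R2 (z=81.1): high=0.33, ¬cold=1−0.34=0.66; AND[a·b] → w = 0.2178
R3 (z=13.0): few=0.72, comfortable=0.89; AND[a·b] → w = 0.6408
Weighted average = (0.1836·8.2 + 0.2178·81.1 + 0.6408·13.0) / (0.1836 + 0.2178 + 0.6408)
  = 27.4995 / 1.0422 = 26.386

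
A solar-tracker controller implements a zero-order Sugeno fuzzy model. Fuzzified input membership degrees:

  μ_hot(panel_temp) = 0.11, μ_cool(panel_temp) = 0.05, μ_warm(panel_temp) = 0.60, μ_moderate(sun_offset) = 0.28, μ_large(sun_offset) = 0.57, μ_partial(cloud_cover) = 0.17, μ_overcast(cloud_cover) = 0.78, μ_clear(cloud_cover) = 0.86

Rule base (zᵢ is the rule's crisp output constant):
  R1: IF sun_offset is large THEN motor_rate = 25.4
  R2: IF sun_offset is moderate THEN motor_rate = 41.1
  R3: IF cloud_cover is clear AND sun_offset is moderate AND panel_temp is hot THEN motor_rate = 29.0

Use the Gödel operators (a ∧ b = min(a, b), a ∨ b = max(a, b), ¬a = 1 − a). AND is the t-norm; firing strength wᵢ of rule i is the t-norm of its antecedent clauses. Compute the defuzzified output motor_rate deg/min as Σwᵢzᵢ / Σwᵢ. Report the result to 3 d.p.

R1 (z=25.4): large=0.57 → w = 0.57
R2 (z=41.1): moderate=0.28 → w = 0.28
R3 (z=29.0): clear=0.86, moderate=0.28, hot=0.11; AND[min(a, b)] → w = 0.11
Weighted average = (0.57·25.4 + 0.28·41.1 + 0.11·29.0) / (0.57 + 0.28 + 0.11)
  = 29.1760 / 0.9600 = 30.392

30.392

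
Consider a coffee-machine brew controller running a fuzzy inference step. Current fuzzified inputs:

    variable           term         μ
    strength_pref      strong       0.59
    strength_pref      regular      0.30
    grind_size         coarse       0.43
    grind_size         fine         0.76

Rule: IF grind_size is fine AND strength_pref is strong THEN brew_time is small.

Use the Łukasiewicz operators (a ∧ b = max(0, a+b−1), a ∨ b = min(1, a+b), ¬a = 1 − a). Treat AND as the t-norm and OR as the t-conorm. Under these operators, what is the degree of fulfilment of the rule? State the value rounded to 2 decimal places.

firing strength: fine=0.76, strong=0.59; AND[max(0, a+b−1)] → w = 0.35

0.35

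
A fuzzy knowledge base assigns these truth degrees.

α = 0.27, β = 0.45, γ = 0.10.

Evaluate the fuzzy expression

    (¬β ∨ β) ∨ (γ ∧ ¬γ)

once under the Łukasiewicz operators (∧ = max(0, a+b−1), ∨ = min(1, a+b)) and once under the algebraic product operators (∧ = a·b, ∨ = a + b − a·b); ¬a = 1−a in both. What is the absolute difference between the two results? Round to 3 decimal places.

0.225

Under Łukasiewicz:
  ¬β = 1 − 0.45 = 0.55
  ¬β ∨ β = min(1, a+b) on (0.55, 0.45) = 1.00
  ¬γ = 1 − 0.10 = 0.90
  γ ∧ ¬γ = max(0, a+b−1) on (0.10, 0.90) = 0.00
  (¬β ∨ β) ∨ (γ ∧ ¬γ) = min(1, a+b) on (1.00, 0.00) = 1.00
  → value = 1.0000
Under algebraic product:
  ¬β = 1 − 0.4500 = 0.5500
  ¬β ∨ β = a + b − a·b on (0.5500, 0.4500) = 0.7525
  ¬γ = 1 − 0.1000 = 0.9000
  γ ∧ ¬γ = a·b on (0.1000, 0.9000) = 0.0900
  (¬β ∨ β) ∨ (γ ∧ ¬γ) = a + b − a·b on (0.7525, 0.0900) = 0.7748
  → value = 0.7748
|1.0000 − 0.7748| = 0.225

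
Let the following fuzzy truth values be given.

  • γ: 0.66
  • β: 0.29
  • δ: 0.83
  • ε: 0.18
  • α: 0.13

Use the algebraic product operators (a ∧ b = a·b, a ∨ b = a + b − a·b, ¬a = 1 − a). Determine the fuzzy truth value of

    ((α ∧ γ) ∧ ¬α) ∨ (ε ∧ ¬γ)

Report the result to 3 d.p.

α ∧ γ = a·b on (0.1300, 0.6600) = 0.0858
¬α = 1 − 0.1300 = 0.8700
(α ∧ γ) ∧ ¬α = a·b on (0.0858, 0.8700) = 0.0746
¬γ = 1 − 0.6600 = 0.3400
ε ∧ ¬γ = a·b on (0.1800, 0.3400) = 0.0612
((α ∧ γ) ∧ ¬α) ∨ (ε ∧ ¬γ) = a + b − a·b on (0.0746, 0.0612) = 0.1313

0.131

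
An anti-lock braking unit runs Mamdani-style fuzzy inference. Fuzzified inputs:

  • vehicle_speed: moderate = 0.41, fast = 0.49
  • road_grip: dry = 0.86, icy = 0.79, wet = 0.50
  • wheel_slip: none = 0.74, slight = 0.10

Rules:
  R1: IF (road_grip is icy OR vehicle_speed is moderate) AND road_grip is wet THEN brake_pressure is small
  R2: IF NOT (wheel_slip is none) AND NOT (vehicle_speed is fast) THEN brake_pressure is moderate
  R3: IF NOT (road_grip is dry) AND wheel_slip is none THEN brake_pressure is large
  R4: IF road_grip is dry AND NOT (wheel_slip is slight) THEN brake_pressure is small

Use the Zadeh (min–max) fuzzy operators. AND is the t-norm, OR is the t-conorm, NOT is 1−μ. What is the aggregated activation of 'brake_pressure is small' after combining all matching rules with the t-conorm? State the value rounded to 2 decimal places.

R1: (icy=0.79 OR moderate=0.41) = 0.79; AND[min(a, b)] with wet=0.50 → w = 0.50
R2: ¬none=1−0.74=0.26, ¬fast=1−0.49=0.51; AND[min(a, b)] → w = 0.26
R3: ¬dry=1−0.86=0.14, none=0.74; AND[min(a, b)] → w = 0.14
R4: dry=0.86, ¬slight=1−0.10=0.90; AND[min(a, b)] → w = 0.86
Rules with consequent 'small': {R1, R4} → strengths 0.50, 0.86
Aggregate via t-conorm [max(a, b)]: 0.86

0.86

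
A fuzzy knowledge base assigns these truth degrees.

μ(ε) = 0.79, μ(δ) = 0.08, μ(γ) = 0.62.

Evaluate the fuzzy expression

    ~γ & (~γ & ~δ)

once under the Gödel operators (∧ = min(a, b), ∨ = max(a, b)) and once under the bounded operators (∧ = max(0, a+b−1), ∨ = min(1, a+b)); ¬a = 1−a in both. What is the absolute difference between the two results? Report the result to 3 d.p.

0.380

Under Gödel:
  ~γ = 1 − 0.62 = 0.38
  ~γ = 1 − 0.62 = 0.38
  ~δ = 1 − 0.08 = 0.92
  ~γ & ~δ = min(a, b) on (0.38, 0.92) = 0.38
  ~γ & (~γ & ~δ) = min(a, b) on (0.38, 0.38) = 0.38
  → value = 0.3800
Under bounded:
  ~γ = 1 − 0.62 = 0.38
  ~γ = 1 − 0.62 = 0.38
  ~δ = 1 − 0.08 = 0.92
  ~γ & ~δ = max(0, a+b−1) on (0.38, 0.92) = 0.30
  ~γ & (~γ & ~δ) = max(0, a+b−1) on (0.38, 0.30) = 0.00
  → value = 0.0000
|0.3800 − 0.0000| = 0.380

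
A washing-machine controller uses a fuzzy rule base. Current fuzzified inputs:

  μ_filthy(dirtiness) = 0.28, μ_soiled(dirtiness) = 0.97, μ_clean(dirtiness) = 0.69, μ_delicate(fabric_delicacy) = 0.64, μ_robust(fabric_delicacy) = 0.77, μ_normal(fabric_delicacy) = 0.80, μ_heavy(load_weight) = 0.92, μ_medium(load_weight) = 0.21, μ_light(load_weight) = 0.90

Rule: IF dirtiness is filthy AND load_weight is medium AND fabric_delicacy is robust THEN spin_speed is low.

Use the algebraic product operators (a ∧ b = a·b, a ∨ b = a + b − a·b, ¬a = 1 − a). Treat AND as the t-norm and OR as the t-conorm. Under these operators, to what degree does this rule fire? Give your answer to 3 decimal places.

0.045

firing strength: filthy=0.28, medium=0.21, robust=0.77; AND[a·b] → w = 0.0453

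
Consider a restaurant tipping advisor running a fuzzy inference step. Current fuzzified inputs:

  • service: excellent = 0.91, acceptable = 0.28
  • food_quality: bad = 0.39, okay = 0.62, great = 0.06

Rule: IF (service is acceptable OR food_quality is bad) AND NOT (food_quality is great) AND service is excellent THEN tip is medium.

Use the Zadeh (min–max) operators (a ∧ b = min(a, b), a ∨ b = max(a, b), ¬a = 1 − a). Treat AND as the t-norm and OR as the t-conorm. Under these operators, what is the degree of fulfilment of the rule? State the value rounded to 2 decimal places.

firing strength: (acceptable=0.28 OR bad=0.39) = 0.39; AND[min(a, b)] with ¬great=1−0.06=0.94, excellent=0.91 → w = 0.39

0.39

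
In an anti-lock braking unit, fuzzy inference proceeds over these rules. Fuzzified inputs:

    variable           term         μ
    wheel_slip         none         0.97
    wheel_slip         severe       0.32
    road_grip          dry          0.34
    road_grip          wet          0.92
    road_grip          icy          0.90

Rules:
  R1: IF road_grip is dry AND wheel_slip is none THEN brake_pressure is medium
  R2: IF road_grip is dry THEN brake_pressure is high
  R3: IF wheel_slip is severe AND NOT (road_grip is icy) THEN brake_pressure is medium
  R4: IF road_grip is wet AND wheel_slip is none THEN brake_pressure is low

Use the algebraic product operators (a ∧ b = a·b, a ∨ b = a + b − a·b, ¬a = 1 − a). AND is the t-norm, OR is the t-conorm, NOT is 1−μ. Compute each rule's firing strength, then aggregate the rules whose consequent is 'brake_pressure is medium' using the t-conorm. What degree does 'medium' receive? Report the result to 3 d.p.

R1: dry=0.34, none=0.97; AND[a·b] → w = 0.3298
R2: dry=0.34 → w = 0.3400
R3: severe=0.32, ¬icy=1−0.90=0.10; AND[a·b] → w = 0.0320
R4: wet=0.92, none=0.97; AND[a·b] → w = 0.8924
Rules with consequent 'medium': {R1, R3} → strengths 0.3298, 0.0320
Aggregate via t-conorm [a + b − a·b]: 0.3512

0.351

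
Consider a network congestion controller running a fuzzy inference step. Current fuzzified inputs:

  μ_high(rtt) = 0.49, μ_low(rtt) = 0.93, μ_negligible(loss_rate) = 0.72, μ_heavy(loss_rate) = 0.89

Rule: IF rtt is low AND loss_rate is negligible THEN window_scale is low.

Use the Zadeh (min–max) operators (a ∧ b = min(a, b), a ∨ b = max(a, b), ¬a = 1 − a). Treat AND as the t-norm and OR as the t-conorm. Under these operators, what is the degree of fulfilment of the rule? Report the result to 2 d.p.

firing strength: low=0.93, negligible=0.72; AND[min(a, b)] → w = 0.72

0.72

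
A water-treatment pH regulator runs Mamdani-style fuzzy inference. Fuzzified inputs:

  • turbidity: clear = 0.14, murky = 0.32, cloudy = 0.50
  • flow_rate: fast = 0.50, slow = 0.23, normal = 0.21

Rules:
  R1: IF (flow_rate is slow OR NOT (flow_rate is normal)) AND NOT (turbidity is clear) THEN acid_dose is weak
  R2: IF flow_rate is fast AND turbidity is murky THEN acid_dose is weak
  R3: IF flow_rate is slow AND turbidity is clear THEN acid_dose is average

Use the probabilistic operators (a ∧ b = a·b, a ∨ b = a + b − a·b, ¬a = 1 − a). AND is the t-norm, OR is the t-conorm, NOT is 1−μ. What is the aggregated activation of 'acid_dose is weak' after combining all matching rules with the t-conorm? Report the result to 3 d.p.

R1: (slow=0.23 OR ¬normal=1−0.21=0.79) = 0.8383; AND[a·b] with ¬clear=1−0.14=0.86 → w = 0.7209
R2: fast=0.50, murky=0.32; AND[a·b] → w = 0.1600
R3: slow=0.23, clear=0.14; AND[a·b] → w = 0.0322
Rules with consequent 'weak': {R1, R2} → strengths 0.7209, 0.1600
Aggregate via t-conorm [a + b − a·b]: 0.7656

0.766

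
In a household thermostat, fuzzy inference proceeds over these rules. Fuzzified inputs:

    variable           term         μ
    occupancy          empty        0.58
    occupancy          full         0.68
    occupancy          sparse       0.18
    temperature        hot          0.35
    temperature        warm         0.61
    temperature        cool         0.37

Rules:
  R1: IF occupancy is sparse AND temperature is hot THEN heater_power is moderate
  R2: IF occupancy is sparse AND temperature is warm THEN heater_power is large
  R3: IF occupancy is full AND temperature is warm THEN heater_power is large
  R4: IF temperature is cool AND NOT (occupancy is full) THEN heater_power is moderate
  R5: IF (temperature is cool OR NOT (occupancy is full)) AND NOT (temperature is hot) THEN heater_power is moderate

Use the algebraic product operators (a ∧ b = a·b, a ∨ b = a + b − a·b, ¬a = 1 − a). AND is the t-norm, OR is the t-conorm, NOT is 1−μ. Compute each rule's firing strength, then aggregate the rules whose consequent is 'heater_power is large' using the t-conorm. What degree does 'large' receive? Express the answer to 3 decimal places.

R1: sparse=0.18, hot=0.35; AND[a·b] → w = 0.0630
R2: sparse=0.18, warm=0.61; AND[a·b] → w = 0.1098
R3: full=0.68, warm=0.61; AND[a·b] → w = 0.4148
R4: cool=0.37, ¬full=1−0.68=0.32; AND[a·b] → w = 0.1184
R5: (cool=0.37 OR ¬full=1−0.68=0.32) = 0.5716; AND[a·b] with ¬hot=1−0.35=0.65 → w = 0.3715
Rules with consequent 'large': {R2, R3} → strengths 0.1098, 0.4148
Aggregate via t-conorm [a + b − a·b]: 0.4791

0.479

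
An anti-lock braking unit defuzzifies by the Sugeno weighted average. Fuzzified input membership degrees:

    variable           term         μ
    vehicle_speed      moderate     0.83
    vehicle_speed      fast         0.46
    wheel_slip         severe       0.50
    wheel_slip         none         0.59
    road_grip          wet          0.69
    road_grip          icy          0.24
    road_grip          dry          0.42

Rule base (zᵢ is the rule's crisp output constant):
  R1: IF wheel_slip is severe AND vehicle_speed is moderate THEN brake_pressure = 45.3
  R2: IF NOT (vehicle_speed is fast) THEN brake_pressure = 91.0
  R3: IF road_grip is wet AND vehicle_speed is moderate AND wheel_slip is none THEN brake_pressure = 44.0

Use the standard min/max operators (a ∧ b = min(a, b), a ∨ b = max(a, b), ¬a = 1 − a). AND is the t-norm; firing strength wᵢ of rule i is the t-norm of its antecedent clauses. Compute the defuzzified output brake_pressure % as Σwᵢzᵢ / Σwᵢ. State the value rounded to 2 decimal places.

59.97

R1 (z=45.3): severe=0.50, moderate=0.83; AND[min(a, b)] → w = 0.50
R2 (z=91.0): ¬fast=1−0.46=0.54 → w = 0.54
R3 (z=44.0): wet=0.69, moderate=0.83, none=0.59; AND[min(a, b)] → w = 0.59
Weighted average = (0.50·45.3 + 0.54·91.0 + 0.59·44.0) / (0.50 + 0.54 + 0.59)
  = 97.7500 / 1.6300 = 59.97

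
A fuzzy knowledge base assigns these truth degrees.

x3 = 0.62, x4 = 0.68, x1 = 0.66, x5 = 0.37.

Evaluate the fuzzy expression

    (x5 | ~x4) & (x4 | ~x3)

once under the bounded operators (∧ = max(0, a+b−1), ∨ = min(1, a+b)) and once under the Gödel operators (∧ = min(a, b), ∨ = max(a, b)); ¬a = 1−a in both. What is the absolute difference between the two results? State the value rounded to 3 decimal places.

0.320

Under bounded:
  ~x4 = 1 − 0.68 = 0.32
  x5 | ~x4 = min(1, a+b) on (0.37, 0.32) = 0.69
  ~x3 = 1 − 0.62 = 0.38
  x4 | ~x3 = min(1, a+b) on (0.68, 0.38) = 1.00
  (x5 | ~x4) & (x4 | ~x3) = max(0, a+b−1) on (0.69, 1.00) = 0.69
  → value = 0.6900
Under Gödel:
  ~x4 = 1 − 0.68 = 0.32
  x5 | ~x4 = max(a, b) on (0.37, 0.32) = 0.37
  ~x3 = 1 − 0.62 = 0.38
  x4 | ~x3 = max(a, b) on (0.68, 0.38) = 0.68
  (x5 | ~x4) & (x4 | ~x3) = min(a, b) on (0.37, 0.68) = 0.37
  → value = 0.3700
|0.6900 − 0.3700| = 0.320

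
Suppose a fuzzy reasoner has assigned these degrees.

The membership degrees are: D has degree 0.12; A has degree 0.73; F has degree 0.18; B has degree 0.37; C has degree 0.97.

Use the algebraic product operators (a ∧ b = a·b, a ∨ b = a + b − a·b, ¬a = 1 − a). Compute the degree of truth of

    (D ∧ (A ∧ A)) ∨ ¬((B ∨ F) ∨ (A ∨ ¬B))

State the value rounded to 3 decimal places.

0.112

A ∧ A = a·b on (0.7300, 0.7300) = 0.5329
D ∧ (A ∧ A) = a·b on (0.1200, 0.5329) = 0.0639
B ∨ F = a + b − a·b on (0.3700, 0.1800) = 0.4834
¬B = 1 − 0.3700 = 0.6300
A ∨ ¬B = a + b − a·b on (0.7300, 0.6300) = 0.9001
(B ∨ F) ∨ (A ∨ ¬B) = a + b − a·b on (0.4834, 0.9001) = 0.9484
¬((B ∨ F) ∨ (A ∨ ¬B)) = 1 − 0.9484 = 0.0516
(D ∧ (A ∧ A)) ∨ ¬((B ∨ F) ∨ (A ∨ ¬B)) = a + b − a·b on (0.0639, 0.0516) = 0.1123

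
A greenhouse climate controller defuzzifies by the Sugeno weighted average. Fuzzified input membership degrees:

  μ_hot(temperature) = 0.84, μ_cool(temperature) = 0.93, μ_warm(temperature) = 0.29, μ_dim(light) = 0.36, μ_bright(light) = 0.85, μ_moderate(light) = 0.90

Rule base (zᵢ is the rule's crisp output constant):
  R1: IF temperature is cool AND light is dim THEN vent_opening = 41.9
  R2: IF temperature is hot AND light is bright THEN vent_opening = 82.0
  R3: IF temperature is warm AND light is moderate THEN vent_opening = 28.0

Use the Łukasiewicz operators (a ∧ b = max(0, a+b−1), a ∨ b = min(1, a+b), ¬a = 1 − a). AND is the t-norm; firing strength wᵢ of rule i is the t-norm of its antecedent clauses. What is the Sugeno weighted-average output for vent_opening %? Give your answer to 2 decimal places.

R1 (z=41.9): cool=0.93, dim=0.36; AND[max(0, a+b−1)] → w = 0.29
R2 (z=82.0): hot=0.84, bright=0.85; AND[max(0, a+b−1)] → w = 0.69
R3 (z=28.0): warm=0.29, moderate=0.90; AND[max(0, a+b−1)] → w = 0.19
Weighted average = (0.29·41.9 + 0.69·82.0 + 0.19·28.0) / (0.29 + 0.69 + 0.19)
  = 74.0510 / 1.1700 = 63.29

63.29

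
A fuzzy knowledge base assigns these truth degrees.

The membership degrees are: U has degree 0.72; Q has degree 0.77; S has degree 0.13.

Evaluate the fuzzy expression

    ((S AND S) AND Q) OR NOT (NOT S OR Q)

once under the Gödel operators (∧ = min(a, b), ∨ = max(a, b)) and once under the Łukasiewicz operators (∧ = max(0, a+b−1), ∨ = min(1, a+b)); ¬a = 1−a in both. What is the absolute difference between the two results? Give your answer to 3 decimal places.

Under Gödel:
  S AND S = min(a, b) on (0.13, 0.13) = 0.13
  (S AND S) AND Q = min(a, b) on (0.13, 0.77) = 0.13
  NOT S = 1 − 0.13 = 0.87
  NOT S OR Q = max(a, b) on (0.87, 0.77) = 0.87
  NOT (NOT S OR Q) = 1 − 0.87 = 0.13
  ((S AND S) AND Q) OR NOT (NOT S OR Q) = max(a, b) on (0.13, 0.13) = 0.13
  → value = 0.1300
Under Łukasiewicz:
  S AND S = max(0, a+b−1) on (0.13, 0.13) = 0.00
  (S AND S) AND Q = max(0, a+b−1) on (0.00, 0.77) = 0.00
  NOT S = 1 − 0.13 = 0.87
  NOT S OR Q = min(1, a+b) on (0.87, 0.77) = 1.00
  NOT (NOT S OR Q) = 1 − 1.00 = 0.00
  ((S AND S) AND Q) OR NOT (NOT S OR Q) = min(1, a+b) on (0.00, 0.00) = 0.00
  → value = 0.0000
|0.1300 − 0.0000| = 0.130

0.130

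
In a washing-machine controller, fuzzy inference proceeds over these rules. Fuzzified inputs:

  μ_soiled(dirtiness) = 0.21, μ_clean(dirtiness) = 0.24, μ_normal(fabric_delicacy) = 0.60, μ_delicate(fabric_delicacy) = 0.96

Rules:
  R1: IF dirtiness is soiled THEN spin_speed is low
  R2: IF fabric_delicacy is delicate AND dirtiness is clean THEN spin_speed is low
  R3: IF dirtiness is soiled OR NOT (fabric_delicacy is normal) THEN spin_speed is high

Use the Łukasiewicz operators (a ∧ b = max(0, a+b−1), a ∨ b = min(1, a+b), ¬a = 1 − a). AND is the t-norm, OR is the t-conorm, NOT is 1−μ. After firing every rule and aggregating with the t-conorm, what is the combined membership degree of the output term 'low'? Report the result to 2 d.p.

R1: soiled=0.21 → w = 0.21
R2: delicate=0.96, clean=0.24; AND[max(0, a+b−1)] → w = 0.20
R3: soiled=0.21, ¬normal=1−0.60=0.40; OR[min(1, a+b)] → w = 0.61
Rules with consequent 'low': {R1, R2} → strengths 0.21, 0.20
Aggregate via t-conorm [min(1, a+b)]: 0.41

0.41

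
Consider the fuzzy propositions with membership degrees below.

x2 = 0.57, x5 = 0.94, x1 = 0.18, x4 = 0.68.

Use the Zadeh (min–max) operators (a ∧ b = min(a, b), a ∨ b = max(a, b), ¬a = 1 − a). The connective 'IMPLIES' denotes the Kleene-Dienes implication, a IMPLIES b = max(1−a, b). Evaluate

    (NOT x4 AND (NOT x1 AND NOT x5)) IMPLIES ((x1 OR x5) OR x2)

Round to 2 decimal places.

NOT x4 = 1 − 0.68 = 0.32
NOT x1 = 1 − 0.18 = 0.82
NOT x5 = 1 − 0.94 = 0.06
NOT x1 AND NOT x5 = min(a, b) on (0.82, 0.06) = 0.06
NOT x4 AND (NOT x1 AND NOT x5) = min(a, b) on (0.32, 0.06) = 0.06
x1 OR x5 = max(a, b) on (0.18, 0.94) = 0.94
(x1 OR x5) OR x2 = max(a, b) on (0.94, 0.57) = 0.94
(NOT x4 AND (NOT x1 AND NOT x5)) IMPLIES ((x1 OR x5) OR x2)  [Kleene-Dienes: max(1−a, b)] with a=0.06, b=0.94 → 0.94

0.94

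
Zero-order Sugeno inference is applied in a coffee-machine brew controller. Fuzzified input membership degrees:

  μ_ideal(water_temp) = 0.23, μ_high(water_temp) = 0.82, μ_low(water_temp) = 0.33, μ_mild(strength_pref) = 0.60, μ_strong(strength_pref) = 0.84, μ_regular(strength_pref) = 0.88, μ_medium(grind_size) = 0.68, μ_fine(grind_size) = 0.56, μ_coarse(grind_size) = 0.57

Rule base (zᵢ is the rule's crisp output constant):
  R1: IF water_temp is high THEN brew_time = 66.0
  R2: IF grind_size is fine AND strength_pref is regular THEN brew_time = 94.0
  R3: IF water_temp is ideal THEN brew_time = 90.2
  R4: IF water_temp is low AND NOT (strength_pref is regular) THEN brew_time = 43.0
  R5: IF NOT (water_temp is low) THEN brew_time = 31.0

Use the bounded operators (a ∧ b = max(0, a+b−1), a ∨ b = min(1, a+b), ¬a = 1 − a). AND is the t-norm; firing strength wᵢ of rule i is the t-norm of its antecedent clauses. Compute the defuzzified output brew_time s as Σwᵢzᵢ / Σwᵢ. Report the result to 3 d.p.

63.424

R1 (z=66.0): high=0.82 → w = 0.82
R2 (z=94.0): fine=0.56, regular=0.88; AND[max(0, a+b−1)] → w = 0.44
R3 (z=90.2): ideal=0.23 → w = 0.23
R4 (z=43.0): low=0.33, ¬regular=1−0.88=0.12; AND[max(0, a+b−1)] → w = 0.00
R5 (z=31.0): ¬low=1−0.33=0.67 → w = 0.67
Weighted average = (0.82·66.0 + 0.44·94.0 + 0.23·90.2 + 0.00·43.0 + 0.67·31.0) / (0.82 + 0.44 + 0.23 + 0.00 + 0.67)
  = 136.9960 / 2.1600 = 63.424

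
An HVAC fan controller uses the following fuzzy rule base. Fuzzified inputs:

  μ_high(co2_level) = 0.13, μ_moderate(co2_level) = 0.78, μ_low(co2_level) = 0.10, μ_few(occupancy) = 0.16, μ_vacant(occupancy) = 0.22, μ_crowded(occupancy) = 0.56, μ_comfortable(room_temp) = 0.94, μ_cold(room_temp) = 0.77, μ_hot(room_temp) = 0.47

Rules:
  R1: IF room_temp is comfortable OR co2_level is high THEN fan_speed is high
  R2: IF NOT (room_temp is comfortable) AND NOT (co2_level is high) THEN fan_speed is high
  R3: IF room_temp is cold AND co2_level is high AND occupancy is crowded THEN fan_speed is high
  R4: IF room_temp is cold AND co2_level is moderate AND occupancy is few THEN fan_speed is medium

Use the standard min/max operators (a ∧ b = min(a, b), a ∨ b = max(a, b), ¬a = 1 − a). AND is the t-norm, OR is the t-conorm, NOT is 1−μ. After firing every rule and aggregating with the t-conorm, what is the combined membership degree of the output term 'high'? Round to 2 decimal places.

0.94

R1: comfortable=0.94, high=0.13; OR[max(a, b)] → w = 0.94
R2: ¬comfortable=1−0.94=0.06, ¬high=1−0.13=0.87; AND[min(a, b)] → w = 0.06
R3: cold=0.77, high=0.13, crowded=0.56; AND[min(a, b)] → w = 0.13
R4: cold=0.77, moderate=0.78, few=0.16; AND[min(a, b)] → w = 0.16
Rules with consequent 'high': {R1, R2, R3} → strengths 0.94, 0.06, 0.13
Aggregate via t-conorm [max(a, b)]: 0.94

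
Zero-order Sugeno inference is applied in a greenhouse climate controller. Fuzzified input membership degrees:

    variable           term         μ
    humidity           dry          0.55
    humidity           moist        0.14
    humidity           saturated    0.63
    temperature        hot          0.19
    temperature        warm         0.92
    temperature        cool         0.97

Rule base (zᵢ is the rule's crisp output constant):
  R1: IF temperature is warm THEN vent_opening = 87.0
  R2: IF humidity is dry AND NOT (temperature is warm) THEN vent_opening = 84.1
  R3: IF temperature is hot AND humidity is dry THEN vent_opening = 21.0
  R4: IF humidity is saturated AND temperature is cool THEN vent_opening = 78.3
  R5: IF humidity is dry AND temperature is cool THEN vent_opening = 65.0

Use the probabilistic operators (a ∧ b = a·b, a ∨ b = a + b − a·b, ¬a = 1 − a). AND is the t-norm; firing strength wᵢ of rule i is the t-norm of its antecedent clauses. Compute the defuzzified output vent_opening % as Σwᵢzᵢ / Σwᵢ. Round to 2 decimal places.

R1 (z=87.0): warm=0.92 → w = 0.9200
R2 (z=84.1): dry=0.55, ¬warm=1−0.92=0.08; AND[a·b] → w = 0.0440
R3 (z=21.0): hot=0.19, dry=0.55; AND[a·b] → w = 0.1045
R4 (z=78.3): saturated=0.63, cool=0.97; AND[a·b] → w = 0.6111
R5 (z=65.0): dry=0.55, cool=0.97; AND[a·b] → w = 0.5335
Weighted average = (0.9200·87.0 + 0.0440·84.1 + 0.1045·21.0 + 0.6111·78.3 + 0.5335·65.0) / (0.9200 + 0.0440 + 0.1045 + 0.6111 + 0.5335)
  = 168.4615 / 2.2131 = 76.12

76.12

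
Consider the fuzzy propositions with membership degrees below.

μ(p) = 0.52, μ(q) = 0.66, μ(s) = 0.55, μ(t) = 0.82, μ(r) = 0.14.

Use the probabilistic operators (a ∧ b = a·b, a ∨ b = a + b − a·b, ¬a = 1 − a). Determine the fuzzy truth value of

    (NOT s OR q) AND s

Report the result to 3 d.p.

NOT s = 1 − 0.5500 = 0.4500
NOT s OR q = a + b − a·b on (0.4500, 0.6600) = 0.8130
(NOT s OR q) AND s = a·b on (0.8130, 0.5500) = 0.4471

0.447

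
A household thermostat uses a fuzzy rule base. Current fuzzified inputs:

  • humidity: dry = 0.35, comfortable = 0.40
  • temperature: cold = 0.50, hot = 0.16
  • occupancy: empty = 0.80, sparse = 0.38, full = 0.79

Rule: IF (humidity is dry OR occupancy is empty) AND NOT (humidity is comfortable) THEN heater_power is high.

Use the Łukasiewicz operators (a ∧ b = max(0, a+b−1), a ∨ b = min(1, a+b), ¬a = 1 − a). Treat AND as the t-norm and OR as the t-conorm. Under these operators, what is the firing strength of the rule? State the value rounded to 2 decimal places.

0.60

firing strength: (dry=0.35 OR empty=0.80) = 1.00; AND[max(0, a+b−1)] with ¬comfortable=1−0.40=0.60 → w = 0.60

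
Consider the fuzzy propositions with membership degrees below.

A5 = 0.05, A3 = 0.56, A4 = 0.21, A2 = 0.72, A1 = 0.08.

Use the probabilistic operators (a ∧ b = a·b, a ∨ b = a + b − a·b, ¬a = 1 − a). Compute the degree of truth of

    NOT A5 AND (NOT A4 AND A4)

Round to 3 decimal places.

0.158

NOT A5 = 1 − 0.0500 = 0.9500
NOT A4 = 1 − 0.2100 = 0.7900
NOT A4 AND A4 = a·b on (0.7900, 0.2100) = 0.1659
NOT A5 AND (NOT A4 AND A4) = a·b on (0.9500, 0.1659) = 0.1576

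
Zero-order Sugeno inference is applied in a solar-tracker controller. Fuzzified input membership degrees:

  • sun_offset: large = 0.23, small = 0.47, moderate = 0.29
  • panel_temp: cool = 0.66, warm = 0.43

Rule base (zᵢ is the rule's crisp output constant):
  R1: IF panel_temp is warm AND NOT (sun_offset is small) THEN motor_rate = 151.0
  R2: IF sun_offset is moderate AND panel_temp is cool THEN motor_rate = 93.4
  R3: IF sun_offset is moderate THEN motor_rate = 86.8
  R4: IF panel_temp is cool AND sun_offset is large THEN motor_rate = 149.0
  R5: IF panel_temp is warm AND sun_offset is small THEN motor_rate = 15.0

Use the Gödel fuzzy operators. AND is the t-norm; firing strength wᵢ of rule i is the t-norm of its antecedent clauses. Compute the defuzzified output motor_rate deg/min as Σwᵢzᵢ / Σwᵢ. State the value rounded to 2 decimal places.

94.56

R1 (z=151.0): warm=0.43, ¬small=1−0.47=0.53; AND[min(a, b)] → w = 0.43
R2 (z=93.4): moderate=0.29, cool=0.66; AND[min(a, b)] → w = 0.29
R3 (z=86.8): moderate=0.29 → w = 0.29
R4 (z=149.0): cool=0.66, large=0.23; AND[min(a, b)] → w = 0.23
R5 (z=15.0): warm=0.43, small=0.47; AND[min(a, b)] → w = 0.43
Weighted average = (0.43·151.0 + 0.29·93.4 + 0.29·86.8 + 0.23·149.0 + 0.43·15.0) / (0.43 + 0.29 + 0.29 + 0.23 + 0.43)
  = 157.9080 / 1.6700 = 94.56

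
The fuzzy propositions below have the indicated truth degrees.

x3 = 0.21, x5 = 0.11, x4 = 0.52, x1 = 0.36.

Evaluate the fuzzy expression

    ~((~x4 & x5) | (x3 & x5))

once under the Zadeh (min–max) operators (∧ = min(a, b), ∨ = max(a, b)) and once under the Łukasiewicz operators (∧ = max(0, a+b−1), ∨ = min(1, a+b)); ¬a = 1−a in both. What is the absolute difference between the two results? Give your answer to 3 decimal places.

Under Zadeh (min–max):
  ~x4 = 1 − 0.52 = 0.48
  ~x4 & x5 = min(a, b) on (0.48, 0.11) = 0.11
  x3 & x5 = min(a, b) on (0.21, 0.11) = 0.11
  (~x4 & x5) | (x3 & x5) = max(a, b) on (0.11, 0.11) = 0.11
  ~((~x4 & x5) | (x3 & x5)) = 1 − 0.11 = 0.89
  → value = 0.8900
Under Łukasiewicz:
  ~x4 = 1 − 0.52 = 0.48
  ~x4 & x5 = max(0, a+b−1) on (0.48, 0.11) = 0.00
  x3 & x5 = max(0, a+b−1) on (0.21, 0.11) = 0.00
  (~x4 & x5) | (x3 & x5) = min(1, a+b) on (0.00, 0.00) = 0.00
  ~((~x4 & x5) | (x3 & x5)) = 1 − 0.00 = 1.00
  → value = 1.0000
|0.8900 − 1.0000| = 0.110

0.110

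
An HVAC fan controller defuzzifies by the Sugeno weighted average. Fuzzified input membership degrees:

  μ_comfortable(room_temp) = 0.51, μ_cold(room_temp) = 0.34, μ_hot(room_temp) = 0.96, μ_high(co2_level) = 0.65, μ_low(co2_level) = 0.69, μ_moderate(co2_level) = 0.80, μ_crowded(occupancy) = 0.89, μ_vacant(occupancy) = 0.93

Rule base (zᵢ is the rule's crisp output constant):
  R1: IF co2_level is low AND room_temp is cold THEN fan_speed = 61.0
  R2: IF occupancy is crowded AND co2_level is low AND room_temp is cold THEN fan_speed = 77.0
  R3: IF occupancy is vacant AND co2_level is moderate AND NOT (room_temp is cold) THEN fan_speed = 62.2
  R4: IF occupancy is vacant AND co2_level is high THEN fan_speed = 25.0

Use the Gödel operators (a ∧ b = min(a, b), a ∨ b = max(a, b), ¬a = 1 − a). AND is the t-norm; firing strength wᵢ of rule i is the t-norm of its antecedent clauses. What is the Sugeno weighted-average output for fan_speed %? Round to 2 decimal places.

R1 (z=61.0): low=0.69, cold=0.34; AND[min(a, b)] → w = 0.34
R2 (z=77.0): crowded=0.89, low=0.69, cold=0.34; AND[min(a, b)] → w = 0.34
R3 (z=62.2): vacant=0.93, moderate=0.80, ¬cold=1−0.34=0.66; AND[min(a, b)] → w = 0.66
R4 (z=25.0): vacant=0.93, high=0.65; AND[min(a, b)] → w = 0.65
Weighted average = (0.34·61.0 + 0.34·77.0 + 0.66·62.2 + 0.65·25.0) / (0.34 + 0.34 + 0.66 + 0.65)
  = 104.2220 / 1.9900 = 52.37

52.37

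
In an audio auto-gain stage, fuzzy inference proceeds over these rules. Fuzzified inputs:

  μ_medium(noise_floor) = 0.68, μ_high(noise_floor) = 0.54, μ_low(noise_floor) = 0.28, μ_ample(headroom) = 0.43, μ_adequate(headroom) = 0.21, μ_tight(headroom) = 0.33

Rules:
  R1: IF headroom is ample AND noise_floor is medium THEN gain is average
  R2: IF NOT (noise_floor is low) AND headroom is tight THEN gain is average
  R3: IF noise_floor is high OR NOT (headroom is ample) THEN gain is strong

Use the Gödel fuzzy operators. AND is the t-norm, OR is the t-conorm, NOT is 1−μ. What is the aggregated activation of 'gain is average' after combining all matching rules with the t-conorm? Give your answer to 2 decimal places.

R1: ample=0.43, medium=0.68; AND[min(a, b)] → w = 0.43
R2: ¬low=1−0.28=0.72, tight=0.33; AND[min(a, b)] → w = 0.33
R3: high=0.54, ¬ample=1−0.43=0.57; OR[max(a, b)] → w = 0.57
Rules with consequent 'average': {R1, R2} → strengths 0.43, 0.33
Aggregate via t-conorm [max(a, b)]: 0.43

0.43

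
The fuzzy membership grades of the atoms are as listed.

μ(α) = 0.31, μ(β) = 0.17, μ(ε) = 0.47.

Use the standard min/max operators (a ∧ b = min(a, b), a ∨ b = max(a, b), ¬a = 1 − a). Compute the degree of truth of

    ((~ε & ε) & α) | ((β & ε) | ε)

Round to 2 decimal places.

~ε = 1 − 0.47 = 0.53
~ε & ε = min(a, b) on (0.53, 0.47) = 0.47
(~ε & ε) & α = min(a, b) on (0.47, 0.31) = 0.31
β & ε = min(a, b) on (0.17, 0.47) = 0.17
(β & ε) | ε = max(a, b) on (0.17, 0.47) = 0.47
((~ε & ε) & α) | ((β & ε) | ε) = max(a, b) on (0.31, 0.47) = 0.47

0.47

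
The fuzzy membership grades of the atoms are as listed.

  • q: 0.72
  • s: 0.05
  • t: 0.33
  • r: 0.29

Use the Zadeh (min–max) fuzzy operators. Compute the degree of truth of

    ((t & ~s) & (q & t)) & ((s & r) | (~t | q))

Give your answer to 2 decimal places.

0.33

~s = 1 − 0.05 = 0.95
t & ~s = min(a, b) on (0.33, 0.95) = 0.33
q & t = min(a, b) on (0.72, 0.33) = 0.33
(t & ~s) & (q & t) = min(a, b) on (0.33, 0.33) = 0.33
s & r = min(a, b) on (0.05, 0.29) = 0.05
~t = 1 − 0.33 = 0.67
~t | q = max(a, b) on (0.67, 0.72) = 0.72
(s & r) | (~t | q) = max(a, b) on (0.05, 0.72) = 0.72
((t & ~s) & (q & t)) & ((s & r) | (~t | q)) = min(a, b) on (0.33, 0.72) = 0.33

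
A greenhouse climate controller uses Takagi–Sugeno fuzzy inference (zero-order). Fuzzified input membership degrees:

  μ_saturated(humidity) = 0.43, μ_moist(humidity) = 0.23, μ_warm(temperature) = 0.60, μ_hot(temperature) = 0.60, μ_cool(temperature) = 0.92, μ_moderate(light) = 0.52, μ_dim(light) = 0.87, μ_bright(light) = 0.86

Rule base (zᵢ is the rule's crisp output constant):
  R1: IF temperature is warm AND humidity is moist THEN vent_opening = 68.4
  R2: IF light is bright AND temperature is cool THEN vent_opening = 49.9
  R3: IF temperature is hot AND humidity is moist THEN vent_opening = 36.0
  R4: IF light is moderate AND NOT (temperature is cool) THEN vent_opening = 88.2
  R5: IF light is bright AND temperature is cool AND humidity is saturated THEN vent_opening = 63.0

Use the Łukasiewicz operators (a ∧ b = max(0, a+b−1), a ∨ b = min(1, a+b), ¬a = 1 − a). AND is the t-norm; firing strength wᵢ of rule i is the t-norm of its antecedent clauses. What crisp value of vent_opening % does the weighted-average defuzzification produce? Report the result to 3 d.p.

52.679

R1 (z=68.4): warm=0.60, moist=0.23; AND[max(0, a+b−1)] → w = 0.00
R2 (z=49.9): bright=0.86, cool=0.92; AND[max(0, a+b−1)] → w = 0.78
R3 (z=36.0): hot=0.60, moist=0.23; AND[max(0, a+b−1)] → w = 0.00
R4 (z=88.2): moderate=0.52, ¬cool=1−0.92=0.08; AND[max(0, a+b−1)] → w = 0.00
R5 (z=63.0): bright=0.86, cool=0.92, saturated=0.43; AND[max(0, a+b−1)] → w = 0.21
Weighted average = (0.00·68.4 + 0.78·49.9 + 0.00·36.0 + 0.00·88.2 + 0.21·63.0) / (0.00 + 0.78 + 0.00 + 0.00 + 0.21)
  = 52.1520 / 0.9900 = 52.679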